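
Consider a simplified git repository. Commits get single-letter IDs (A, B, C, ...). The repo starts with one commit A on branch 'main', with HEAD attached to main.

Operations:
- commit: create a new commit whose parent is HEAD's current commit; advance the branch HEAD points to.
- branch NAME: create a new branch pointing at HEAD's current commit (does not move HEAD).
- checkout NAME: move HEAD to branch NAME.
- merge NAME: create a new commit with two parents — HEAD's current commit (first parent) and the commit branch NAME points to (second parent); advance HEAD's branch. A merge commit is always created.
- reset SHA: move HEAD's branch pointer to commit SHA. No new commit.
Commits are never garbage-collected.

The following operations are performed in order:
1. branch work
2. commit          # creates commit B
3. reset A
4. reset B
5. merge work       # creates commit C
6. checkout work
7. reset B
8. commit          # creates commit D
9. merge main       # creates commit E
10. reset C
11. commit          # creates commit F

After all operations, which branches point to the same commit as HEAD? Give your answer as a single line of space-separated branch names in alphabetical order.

After op 1 (branch): HEAD=main@A [main=A work=A]
After op 2 (commit): HEAD=main@B [main=B work=A]
After op 3 (reset): HEAD=main@A [main=A work=A]
After op 4 (reset): HEAD=main@B [main=B work=A]
After op 5 (merge): HEAD=main@C [main=C work=A]
After op 6 (checkout): HEAD=work@A [main=C work=A]
After op 7 (reset): HEAD=work@B [main=C work=B]
After op 8 (commit): HEAD=work@D [main=C work=D]
After op 9 (merge): HEAD=work@E [main=C work=E]
After op 10 (reset): HEAD=work@C [main=C work=C]
After op 11 (commit): HEAD=work@F [main=C work=F]

Answer: work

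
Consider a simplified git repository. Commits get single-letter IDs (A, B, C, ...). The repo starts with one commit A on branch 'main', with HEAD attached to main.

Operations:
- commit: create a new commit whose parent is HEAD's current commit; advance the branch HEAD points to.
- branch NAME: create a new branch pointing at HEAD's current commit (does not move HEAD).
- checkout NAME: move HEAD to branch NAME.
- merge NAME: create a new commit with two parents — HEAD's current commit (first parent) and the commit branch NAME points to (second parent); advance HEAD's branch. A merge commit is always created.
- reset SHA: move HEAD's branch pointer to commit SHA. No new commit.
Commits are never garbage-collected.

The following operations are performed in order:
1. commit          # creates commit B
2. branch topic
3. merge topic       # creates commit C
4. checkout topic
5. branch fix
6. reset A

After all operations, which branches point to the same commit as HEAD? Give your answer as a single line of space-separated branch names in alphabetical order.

Answer: topic

Derivation:
After op 1 (commit): HEAD=main@B [main=B]
After op 2 (branch): HEAD=main@B [main=B topic=B]
After op 3 (merge): HEAD=main@C [main=C topic=B]
After op 4 (checkout): HEAD=topic@B [main=C topic=B]
After op 5 (branch): HEAD=topic@B [fix=B main=C topic=B]
After op 6 (reset): HEAD=topic@A [fix=B main=C topic=A]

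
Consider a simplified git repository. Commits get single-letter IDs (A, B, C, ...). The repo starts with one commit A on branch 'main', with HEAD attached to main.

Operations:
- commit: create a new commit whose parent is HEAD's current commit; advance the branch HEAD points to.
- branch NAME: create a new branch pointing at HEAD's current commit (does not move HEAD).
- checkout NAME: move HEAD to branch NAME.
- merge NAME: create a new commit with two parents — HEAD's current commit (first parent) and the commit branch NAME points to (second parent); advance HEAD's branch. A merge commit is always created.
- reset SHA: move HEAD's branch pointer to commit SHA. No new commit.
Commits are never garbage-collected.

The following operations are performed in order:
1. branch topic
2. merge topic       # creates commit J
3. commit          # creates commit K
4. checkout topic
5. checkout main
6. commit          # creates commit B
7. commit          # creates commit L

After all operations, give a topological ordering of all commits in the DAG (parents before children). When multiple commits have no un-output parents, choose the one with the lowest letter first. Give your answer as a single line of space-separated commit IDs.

Answer: A J K B L

Derivation:
After op 1 (branch): HEAD=main@A [main=A topic=A]
After op 2 (merge): HEAD=main@J [main=J topic=A]
After op 3 (commit): HEAD=main@K [main=K topic=A]
After op 4 (checkout): HEAD=topic@A [main=K topic=A]
After op 5 (checkout): HEAD=main@K [main=K topic=A]
After op 6 (commit): HEAD=main@B [main=B topic=A]
After op 7 (commit): HEAD=main@L [main=L topic=A]
commit A: parents=[]
commit B: parents=['K']
commit J: parents=['A', 'A']
commit K: parents=['J']
commit L: parents=['B']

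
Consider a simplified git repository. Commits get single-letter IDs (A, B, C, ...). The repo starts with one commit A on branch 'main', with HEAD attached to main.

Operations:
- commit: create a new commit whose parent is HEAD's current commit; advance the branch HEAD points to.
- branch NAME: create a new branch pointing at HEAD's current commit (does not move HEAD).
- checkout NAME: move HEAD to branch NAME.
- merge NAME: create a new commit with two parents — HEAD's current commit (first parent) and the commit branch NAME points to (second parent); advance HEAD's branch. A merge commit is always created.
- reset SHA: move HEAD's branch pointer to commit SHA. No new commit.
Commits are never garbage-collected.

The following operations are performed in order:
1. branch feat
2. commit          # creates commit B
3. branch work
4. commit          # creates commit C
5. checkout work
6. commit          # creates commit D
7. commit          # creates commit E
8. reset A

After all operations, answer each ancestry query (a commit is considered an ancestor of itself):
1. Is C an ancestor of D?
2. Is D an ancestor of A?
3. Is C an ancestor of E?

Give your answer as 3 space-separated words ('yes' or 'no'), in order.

After op 1 (branch): HEAD=main@A [feat=A main=A]
After op 2 (commit): HEAD=main@B [feat=A main=B]
After op 3 (branch): HEAD=main@B [feat=A main=B work=B]
After op 4 (commit): HEAD=main@C [feat=A main=C work=B]
After op 5 (checkout): HEAD=work@B [feat=A main=C work=B]
After op 6 (commit): HEAD=work@D [feat=A main=C work=D]
After op 7 (commit): HEAD=work@E [feat=A main=C work=E]
After op 8 (reset): HEAD=work@A [feat=A main=C work=A]
ancestors(D) = {A,B,D}; C in? no
ancestors(A) = {A}; D in? no
ancestors(E) = {A,B,D,E}; C in? no

Answer: no no no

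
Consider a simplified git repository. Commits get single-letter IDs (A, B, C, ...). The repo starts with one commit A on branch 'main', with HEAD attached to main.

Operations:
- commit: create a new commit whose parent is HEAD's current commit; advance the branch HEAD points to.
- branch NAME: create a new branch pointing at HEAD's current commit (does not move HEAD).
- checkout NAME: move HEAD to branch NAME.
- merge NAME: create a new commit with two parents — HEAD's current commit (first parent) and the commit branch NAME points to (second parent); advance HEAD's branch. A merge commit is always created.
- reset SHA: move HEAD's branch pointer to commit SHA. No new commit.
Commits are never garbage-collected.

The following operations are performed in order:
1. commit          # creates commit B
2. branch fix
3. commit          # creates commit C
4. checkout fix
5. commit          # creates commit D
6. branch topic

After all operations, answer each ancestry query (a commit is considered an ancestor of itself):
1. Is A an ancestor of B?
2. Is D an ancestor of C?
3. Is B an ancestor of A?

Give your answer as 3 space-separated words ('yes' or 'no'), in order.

After op 1 (commit): HEAD=main@B [main=B]
After op 2 (branch): HEAD=main@B [fix=B main=B]
After op 3 (commit): HEAD=main@C [fix=B main=C]
After op 4 (checkout): HEAD=fix@B [fix=B main=C]
After op 5 (commit): HEAD=fix@D [fix=D main=C]
After op 6 (branch): HEAD=fix@D [fix=D main=C topic=D]
ancestors(B) = {A,B}; A in? yes
ancestors(C) = {A,B,C}; D in? no
ancestors(A) = {A}; B in? no

Answer: yes no no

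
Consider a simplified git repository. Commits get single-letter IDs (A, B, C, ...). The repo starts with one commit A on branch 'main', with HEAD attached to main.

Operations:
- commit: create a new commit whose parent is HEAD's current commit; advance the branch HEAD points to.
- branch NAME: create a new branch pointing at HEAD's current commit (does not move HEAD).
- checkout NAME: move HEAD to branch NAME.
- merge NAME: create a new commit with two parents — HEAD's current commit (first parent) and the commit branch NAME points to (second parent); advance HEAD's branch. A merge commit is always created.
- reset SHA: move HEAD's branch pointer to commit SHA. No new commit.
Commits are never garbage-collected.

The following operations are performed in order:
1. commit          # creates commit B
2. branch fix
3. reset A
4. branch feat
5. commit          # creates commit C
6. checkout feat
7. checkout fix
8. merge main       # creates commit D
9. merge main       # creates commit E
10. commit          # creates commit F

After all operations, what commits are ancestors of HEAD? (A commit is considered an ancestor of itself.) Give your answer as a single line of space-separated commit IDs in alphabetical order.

After op 1 (commit): HEAD=main@B [main=B]
After op 2 (branch): HEAD=main@B [fix=B main=B]
After op 3 (reset): HEAD=main@A [fix=B main=A]
After op 4 (branch): HEAD=main@A [feat=A fix=B main=A]
After op 5 (commit): HEAD=main@C [feat=A fix=B main=C]
After op 6 (checkout): HEAD=feat@A [feat=A fix=B main=C]
After op 7 (checkout): HEAD=fix@B [feat=A fix=B main=C]
After op 8 (merge): HEAD=fix@D [feat=A fix=D main=C]
After op 9 (merge): HEAD=fix@E [feat=A fix=E main=C]
After op 10 (commit): HEAD=fix@F [feat=A fix=F main=C]

Answer: A B C D E F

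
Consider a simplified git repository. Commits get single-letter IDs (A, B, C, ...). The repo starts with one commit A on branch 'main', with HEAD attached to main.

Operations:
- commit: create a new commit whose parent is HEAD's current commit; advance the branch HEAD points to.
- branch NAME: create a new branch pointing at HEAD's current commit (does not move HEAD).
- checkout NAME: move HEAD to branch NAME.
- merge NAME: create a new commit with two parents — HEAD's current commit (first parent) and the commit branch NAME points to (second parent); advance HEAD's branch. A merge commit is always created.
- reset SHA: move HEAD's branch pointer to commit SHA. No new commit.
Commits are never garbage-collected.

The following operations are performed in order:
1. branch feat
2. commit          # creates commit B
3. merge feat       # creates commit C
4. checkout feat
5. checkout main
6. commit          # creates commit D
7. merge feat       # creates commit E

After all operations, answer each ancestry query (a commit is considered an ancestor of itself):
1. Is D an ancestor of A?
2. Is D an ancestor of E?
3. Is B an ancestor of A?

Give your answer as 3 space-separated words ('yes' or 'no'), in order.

Answer: no yes no

Derivation:
After op 1 (branch): HEAD=main@A [feat=A main=A]
After op 2 (commit): HEAD=main@B [feat=A main=B]
After op 3 (merge): HEAD=main@C [feat=A main=C]
After op 4 (checkout): HEAD=feat@A [feat=A main=C]
After op 5 (checkout): HEAD=main@C [feat=A main=C]
After op 6 (commit): HEAD=main@D [feat=A main=D]
After op 7 (merge): HEAD=main@E [feat=A main=E]
ancestors(A) = {A}; D in? no
ancestors(E) = {A,B,C,D,E}; D in? yes
ancestors(A) = {A}; B in? no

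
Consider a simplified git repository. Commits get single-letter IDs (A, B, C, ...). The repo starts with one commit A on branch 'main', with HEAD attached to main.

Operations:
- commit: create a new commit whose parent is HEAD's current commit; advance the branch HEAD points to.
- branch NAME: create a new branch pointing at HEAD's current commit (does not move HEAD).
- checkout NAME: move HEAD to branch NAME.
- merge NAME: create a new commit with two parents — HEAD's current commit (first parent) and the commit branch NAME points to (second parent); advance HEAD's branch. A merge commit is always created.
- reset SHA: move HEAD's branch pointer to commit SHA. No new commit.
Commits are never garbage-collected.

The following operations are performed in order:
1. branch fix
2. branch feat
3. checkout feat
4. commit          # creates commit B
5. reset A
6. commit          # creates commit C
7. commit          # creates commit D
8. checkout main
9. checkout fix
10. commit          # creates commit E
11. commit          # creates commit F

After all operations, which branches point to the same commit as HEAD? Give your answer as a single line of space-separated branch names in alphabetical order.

After op 1 (branch): HEAD=main@A [fix=A main=A]
After op 2 (branch): HEAD=main@A [feat=A fix=A main=A]
After op 3 (checkout): HEAD=feat@A [feat=A fix=A main=A]
After op 4 (commit): HEAD=feat@B [feat=B fix=A main=A]
After op 5 (reset): HEAD=feat@A [feat=A fix=A main=A]
After op 6 (commit): HEAD=feat@C [feat=C fix=A main=A]
After op 7 (commit): HEAD=feat@D [feat=D fix=A main=A]
After op 8 (checkout): HEAD=main@A [feat=D fix=A main=A]
After op 9 (checkout): HEAD=fix@A [feat=D fix=A main=A]
After op 10 (commit): HEAD=fix@E [feat=D fix=E main=A]
After op 11 (commit): HEAD=fix@F [feat=D fix=F main=A]

Answer: fix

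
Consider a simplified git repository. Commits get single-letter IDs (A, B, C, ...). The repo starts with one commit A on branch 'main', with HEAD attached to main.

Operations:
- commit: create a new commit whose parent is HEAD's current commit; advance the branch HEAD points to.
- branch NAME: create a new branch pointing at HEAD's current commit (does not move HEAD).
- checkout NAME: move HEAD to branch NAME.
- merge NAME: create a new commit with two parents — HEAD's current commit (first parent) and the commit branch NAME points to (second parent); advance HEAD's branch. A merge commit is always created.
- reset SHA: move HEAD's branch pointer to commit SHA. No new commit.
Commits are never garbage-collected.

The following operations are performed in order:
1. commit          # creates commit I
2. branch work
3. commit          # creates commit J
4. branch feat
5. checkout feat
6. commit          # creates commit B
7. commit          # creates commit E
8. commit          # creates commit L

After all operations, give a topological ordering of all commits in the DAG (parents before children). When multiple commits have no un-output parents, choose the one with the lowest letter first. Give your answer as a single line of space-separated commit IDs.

Answer: A I J B E L

Derivation:
After op 1 (commit): HEAD=main@I [main=I]
After op 2 (branch): HEAD=main@I [main=I work=I]
After op 3 (commit): HEAD=main@J [main=J work=I]
After op 4 (branch): HEAD=main@J [feat=J main=J work=I]
After op 5 (checkout): HEAD=feat@J [feat=J main=J work=I]
After op 6 (commit): HEAD=feat@B [feat=B main=J work=I]
After op 7 (commit): HEAD=feat@E [feat=E main=J work=I]
After op 8 (commit): HEAD=feat@L [feat=L main=J work=I]
commit A: parents=[]
commit B: parents=['J']
commit E: parents=['B']
commit I: parents=['A']
commit J: parents=['I']
commit L: parents=['E']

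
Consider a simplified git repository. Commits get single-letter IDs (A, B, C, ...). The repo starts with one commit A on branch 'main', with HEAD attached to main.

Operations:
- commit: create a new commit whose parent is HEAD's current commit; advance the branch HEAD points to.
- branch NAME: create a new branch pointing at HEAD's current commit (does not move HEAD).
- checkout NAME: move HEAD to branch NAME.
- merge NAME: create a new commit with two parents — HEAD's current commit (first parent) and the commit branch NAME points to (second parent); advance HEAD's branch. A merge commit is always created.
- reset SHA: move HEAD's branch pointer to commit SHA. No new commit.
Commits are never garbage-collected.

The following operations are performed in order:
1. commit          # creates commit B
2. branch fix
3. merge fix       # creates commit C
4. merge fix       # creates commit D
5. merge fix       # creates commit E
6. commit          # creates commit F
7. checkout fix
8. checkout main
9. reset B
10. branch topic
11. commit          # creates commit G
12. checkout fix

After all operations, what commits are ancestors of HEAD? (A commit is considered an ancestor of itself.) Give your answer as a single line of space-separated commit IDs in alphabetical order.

After op 1 (commit): HEAD=main@B [main=B]
After op 2 (branch): HEAD=main@B [fix=B main=B]
After op 3 (merge): HEAD=main@C [fix=B main=C]
After op 4 (merge): HEAD=main@D [fix=B main=D]
After op 5 (merge): HEAD=main@E [fix=B main=E]
After op 6 (commit): HEAD=main@F [fix=B main=F]
After op 7 (checkout): HEAD=fix@B [fix=B main=F]
After op 8 (checkout): HEAD=main@F [fix=B main=F]
After op 9 (reset): HEAD=main@B [fix=B main=B]
After op 10 (branch): HEAD=main@B [fix=B main=B topic=B]
After op 11 (commit): HEAD=main@G [fix=B main=G topic=B]
After op 12 (checkout): HEAD=fix@B [fix=B main=G topic=B]

Answer: A B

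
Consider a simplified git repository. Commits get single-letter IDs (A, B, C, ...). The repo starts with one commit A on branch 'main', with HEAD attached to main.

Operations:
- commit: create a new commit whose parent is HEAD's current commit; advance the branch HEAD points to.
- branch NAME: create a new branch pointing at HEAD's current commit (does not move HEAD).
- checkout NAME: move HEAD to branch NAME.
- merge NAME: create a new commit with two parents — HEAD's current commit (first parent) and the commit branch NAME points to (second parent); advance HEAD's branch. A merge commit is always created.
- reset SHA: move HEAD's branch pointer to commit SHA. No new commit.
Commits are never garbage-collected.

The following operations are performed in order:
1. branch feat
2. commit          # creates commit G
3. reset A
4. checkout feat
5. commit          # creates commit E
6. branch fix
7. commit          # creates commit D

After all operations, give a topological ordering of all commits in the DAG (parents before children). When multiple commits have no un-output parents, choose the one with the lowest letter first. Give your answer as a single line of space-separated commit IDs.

After op 1 (branch): HEAD=main@A [feat=A main=A]
After op 2 (commit): HEAD=main@G [feat=A main=G]
After op 3 (reset): HEAD=main@A [feat=A main=A]
After op 4 (checkout): HEAD=feat@A [feat=A main=A]
After op 5 (commit): HEAD=feat@E [feat=E main=A]
After op 6 (branch): HEAD=feat@E [feat=E fix=E main=A]
After op 7 (commit): HEAD=feat@D [feat=D fix=E main=A]
commit A: parents=[]
commit D: parents=['E']
commit E: parents=['A']
commit G: parents=['A']

Answer: A E D G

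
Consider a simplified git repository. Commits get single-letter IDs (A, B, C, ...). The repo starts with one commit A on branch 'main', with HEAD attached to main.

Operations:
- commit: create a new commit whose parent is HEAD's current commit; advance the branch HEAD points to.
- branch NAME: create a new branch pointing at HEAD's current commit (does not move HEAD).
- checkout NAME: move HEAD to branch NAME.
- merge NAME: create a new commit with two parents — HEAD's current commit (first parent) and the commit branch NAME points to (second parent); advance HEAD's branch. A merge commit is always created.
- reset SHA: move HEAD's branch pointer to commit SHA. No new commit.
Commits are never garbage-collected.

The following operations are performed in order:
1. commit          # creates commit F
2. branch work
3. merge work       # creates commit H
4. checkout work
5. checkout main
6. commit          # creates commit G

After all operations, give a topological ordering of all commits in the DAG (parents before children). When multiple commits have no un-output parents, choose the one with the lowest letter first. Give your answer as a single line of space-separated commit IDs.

Answer: A F H G

Derivation:
After op 1 (commit): HEAD=main@F [main=F]
After op 2 (branch): HEAD=main@F [main=F work=F]
After op 3 (merge): HEAD=main@H [main=H work=F]
After op 4 (checkout): HEAD=work@F [main=H work=F]
After op 5 (checkout): HEAD=main@H [main=H work=F]
After op 6 (commit): HEAD=main@G [main=G work=F]
commit A: parents=[]
commit F: parents=['A']
commit G: parents=['H']
commit H: parents=['F', 'F']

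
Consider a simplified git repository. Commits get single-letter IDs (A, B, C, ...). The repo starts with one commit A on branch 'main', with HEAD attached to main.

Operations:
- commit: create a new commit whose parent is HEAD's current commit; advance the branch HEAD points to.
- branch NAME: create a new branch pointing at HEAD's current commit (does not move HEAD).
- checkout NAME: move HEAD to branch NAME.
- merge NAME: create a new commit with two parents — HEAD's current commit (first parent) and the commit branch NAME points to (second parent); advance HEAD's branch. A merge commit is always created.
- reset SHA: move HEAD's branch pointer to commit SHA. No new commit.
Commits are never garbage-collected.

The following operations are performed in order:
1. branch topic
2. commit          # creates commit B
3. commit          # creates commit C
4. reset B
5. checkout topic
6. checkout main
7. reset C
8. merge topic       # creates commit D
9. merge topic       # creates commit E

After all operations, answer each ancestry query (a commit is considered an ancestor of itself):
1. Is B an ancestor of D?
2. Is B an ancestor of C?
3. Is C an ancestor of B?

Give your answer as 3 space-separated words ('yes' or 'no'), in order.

Answer: yes yes no

Derivation:
After op 1 (branch): HEAD=main@A [main=A topic=A]
After op 2 (commit): HEAD=main@B [main=B topic=A]
After op 3 (commit): HEAD=main@C [main=C topic=A]
After op 4 (reset): HEAD=main@B [main=B topic=A]
After op 5 (checkout): HEAD=topic@A [main=B topic=A]
After op 6 (checkout): HEAD=main@B [main=B topic=A]
After op 7 (reset): HEAD=main@C [main=C topic=A]
After op 8 (merge): HEAD=main@D [main=D topic=A]
After op 9 (merge): HEAD=main@E [main=E topic=A]
ancestors(D) = {A,B,C,D}; B in? yes
ancestors(C) = {A,B,C}; B in? yes
ancestors(B) = {A,B}; C in? no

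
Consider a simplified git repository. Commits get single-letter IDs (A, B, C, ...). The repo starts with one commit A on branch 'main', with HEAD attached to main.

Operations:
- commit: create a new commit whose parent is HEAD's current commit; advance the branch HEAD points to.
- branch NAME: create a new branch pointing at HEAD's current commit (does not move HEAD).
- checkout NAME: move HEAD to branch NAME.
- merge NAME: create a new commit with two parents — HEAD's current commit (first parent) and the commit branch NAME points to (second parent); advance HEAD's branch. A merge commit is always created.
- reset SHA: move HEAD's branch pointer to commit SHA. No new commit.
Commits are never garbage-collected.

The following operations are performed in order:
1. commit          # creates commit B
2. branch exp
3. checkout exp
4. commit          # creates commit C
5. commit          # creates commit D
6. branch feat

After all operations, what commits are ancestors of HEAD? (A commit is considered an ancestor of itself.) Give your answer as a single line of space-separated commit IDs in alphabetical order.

Answer: A B C D

Derivation:
After op 1 (commit): HEAD=main@B [main=B]
After op 2 (branch): HEAD=main@B [exp=B main=B]
After op 3 (checkout): HEAD=exp@B [exp=B main=B]
After op 4 (commit): HEAD=exp@C [exp=C main=B]
After op 5 (commit): HEAD=exp@D [exp=D main=B]
After op 6 (branch): HEAD=exp@D [exp=D feat=D main=B]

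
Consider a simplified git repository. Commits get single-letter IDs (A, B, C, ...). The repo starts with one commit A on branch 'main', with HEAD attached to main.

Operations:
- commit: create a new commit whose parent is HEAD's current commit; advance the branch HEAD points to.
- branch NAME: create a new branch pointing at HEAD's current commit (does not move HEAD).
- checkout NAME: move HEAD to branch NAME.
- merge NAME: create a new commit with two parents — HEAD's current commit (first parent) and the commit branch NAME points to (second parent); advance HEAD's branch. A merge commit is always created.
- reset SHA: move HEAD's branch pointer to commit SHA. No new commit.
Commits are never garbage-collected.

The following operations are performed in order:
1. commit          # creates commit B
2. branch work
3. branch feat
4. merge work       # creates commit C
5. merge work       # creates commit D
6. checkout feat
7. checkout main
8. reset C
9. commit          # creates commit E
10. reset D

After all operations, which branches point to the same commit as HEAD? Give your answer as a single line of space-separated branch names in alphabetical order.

Answer: main

Derivation:
After op 1 (commit): HEAD=main@B [main=B]
After op 2 (branch): HEAD=main@B [main=B work=B]
After op 3 (branch): HEAD=main@B [feat=B main=B work=B]
After op 4 (merge): HEAD=main@C [feat=B main=C work=B]
After op 5 (merge): HEAD=main@D [feat=B main=D work=B]
After op 6 (checkout): HEAD=feat@B [feat=B main=D work=B]
After op 7 (checkout): HEAD=main@D [feat=B main=D work=B]
After op 8 (reset): HEAD=main@C [feat=B main=C work=B]
After op 9 (commit): HEAD=main@E [feat=B main=E work=B]
After op 10 (reset): HEAD=main@D [feat=B main=D work=B]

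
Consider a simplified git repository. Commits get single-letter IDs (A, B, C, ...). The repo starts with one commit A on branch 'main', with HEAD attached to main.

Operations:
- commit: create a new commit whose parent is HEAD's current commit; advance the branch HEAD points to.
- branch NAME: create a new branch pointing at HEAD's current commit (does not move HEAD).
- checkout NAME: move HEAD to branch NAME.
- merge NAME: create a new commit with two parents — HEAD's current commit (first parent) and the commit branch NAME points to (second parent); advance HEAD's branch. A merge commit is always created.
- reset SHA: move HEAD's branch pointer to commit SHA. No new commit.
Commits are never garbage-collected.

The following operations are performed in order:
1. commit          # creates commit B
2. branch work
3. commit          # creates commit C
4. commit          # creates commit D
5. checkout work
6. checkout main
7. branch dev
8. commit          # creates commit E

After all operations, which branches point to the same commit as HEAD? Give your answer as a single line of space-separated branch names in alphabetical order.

Answer: main

Derivation:
After op 1 (commit): HEAD=main@B [main=B]
After op 2 (branch): HEAD=main@B [main=B work=B]
After op 3 (commit): HEAD=main@C [main=C work=B]
After op 4 (commit): HEAD=main@D [main=D work=B]
After op 5 (checkout): HEAD=work@B [main=D work=B]
After op 6 (checkout): HEAD=main@D [main=D work=B]
After op 7 (branch): HEAD=main@D [dev=D main=D work=B]
After op 8 (commit): HEAD=main@E [dev=D main=E work=B]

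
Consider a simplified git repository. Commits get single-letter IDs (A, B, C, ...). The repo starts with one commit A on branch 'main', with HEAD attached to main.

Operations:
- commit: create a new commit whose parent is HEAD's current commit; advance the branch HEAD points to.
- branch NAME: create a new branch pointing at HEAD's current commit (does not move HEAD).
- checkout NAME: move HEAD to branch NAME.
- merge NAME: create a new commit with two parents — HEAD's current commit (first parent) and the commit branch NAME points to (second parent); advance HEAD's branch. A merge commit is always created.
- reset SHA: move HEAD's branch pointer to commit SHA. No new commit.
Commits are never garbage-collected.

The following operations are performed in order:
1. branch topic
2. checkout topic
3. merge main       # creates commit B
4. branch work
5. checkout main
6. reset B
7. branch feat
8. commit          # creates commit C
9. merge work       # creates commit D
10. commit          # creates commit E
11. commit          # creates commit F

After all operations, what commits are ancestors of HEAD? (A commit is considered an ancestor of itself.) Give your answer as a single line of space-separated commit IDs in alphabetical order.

After op 1 (branch): HEAD=main@A [main=A topic=A]
After op 2 (checkout): HEAD=topic@A [main=A topic=A]
After op 3 (merge): HEAD=topic@B [main=A topic=B]
After op 4 (branch): HEAD=topic@B [main=A topic=B work=B]
After op 5 (checkout): HEAD=main@A [main=A topic=B work=B]
After op 6 (reset): HEAD=main@B [main=B topic=B work=B]
After op 7 (branch): HEAD=main@B [feat=B main=B topic=B work=B]
After op 8 (commit): HEAD=main@C [feat=B main=C topic=B work=B]
After op 9 (merge): HEAD=main@D [feat=B main=D topic=B work=B]
After op 10 (commit): HEAD=main@E [feat=B main=E topic=B work=B]
After op 11 (commit): HEAD=main@F [feat=B main=F topic=B work=B]

Answer: A B C D E F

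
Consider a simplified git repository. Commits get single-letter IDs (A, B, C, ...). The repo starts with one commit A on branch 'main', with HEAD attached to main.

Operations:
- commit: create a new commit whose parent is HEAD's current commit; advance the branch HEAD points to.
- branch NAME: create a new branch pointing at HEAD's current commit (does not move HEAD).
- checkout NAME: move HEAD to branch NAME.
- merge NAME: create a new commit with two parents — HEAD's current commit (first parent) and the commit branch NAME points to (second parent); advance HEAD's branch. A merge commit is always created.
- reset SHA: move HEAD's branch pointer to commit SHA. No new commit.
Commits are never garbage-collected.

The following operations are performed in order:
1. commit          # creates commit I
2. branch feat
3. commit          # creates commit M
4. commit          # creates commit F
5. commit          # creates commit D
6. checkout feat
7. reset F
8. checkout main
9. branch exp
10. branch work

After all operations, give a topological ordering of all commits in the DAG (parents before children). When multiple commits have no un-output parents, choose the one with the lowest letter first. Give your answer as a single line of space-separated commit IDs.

After op 1 (commit): HEAD=main@I [main=I]
After op 2 (branch): HEAD=main@I [feat=I main=I]
After op 3 (commit): HEAD=main@M [feat=I main=M]
After op 4 (commit): HEAD=main@F [feat=I main=F]
After op 5 (commit): HEAD=main@D [feat=I main=D]
After op 6 (checkout): HEAD=feat@I [feat=I main=D]
After op 7 (reset): HEAD=feat@F [feat=F main=D]
After op 8 (checkout): HEAD=main@D [feat=F main=D]
After op 9 (branch): HEAD=main@D [exp=D feat=F main=D]
After op 10 (branch): HEAD=main@D [exp=D feat=F main=D work=D]
commit A: parents=[]
commit D: parents=['F']
commit F: parents=['M']
commit I: parents=['A']
commit M: parents=['I']

Answer: A I M F D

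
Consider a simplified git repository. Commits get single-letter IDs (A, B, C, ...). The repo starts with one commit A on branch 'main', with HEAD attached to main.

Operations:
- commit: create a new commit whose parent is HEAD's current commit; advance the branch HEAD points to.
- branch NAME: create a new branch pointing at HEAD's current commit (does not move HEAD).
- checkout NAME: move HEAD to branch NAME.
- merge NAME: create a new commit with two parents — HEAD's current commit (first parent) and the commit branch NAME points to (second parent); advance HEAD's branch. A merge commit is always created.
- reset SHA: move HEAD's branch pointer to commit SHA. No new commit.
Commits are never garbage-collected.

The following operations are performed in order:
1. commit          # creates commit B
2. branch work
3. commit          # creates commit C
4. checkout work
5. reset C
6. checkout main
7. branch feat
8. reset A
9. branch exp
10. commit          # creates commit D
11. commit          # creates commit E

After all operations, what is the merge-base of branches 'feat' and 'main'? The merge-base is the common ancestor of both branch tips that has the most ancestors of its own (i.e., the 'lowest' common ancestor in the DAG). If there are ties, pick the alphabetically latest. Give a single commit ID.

After op 1 (commit): HEAD=main@B [main=B]
After op 2 (branch): HEAD=main@B [main=B work=B]
After op 3 (commit): HEAD=main@C [main=C work=B]
After op 4 (checkout): HEAD=work@B [main=C work=B]
After op 5 (reset): HEAD=work@C [main=C work=C]
After op 6 (checkout): HEAD=main@C [main=C work=C]
After op 7 (branch): HEAD=main@C [feat=C main=C work=C]
After op 8 (reset): HEAD=main@A [feat=C main=A work=C]
After op 9 (branch): HEAD=main@A [exp=A feat=C main=A work=C]
After op 10 (commit): HEAD=main@D [exp=A feat=C main=D work=C]
After op 11 (commit): HEAD=main@E [exp=A feat=C main=E work=C]
ancestors(feat=C): ['A', 'B', 'C']
ancestors(main=E): ['A', 'D', 'E']
common: ['A']

Answer: A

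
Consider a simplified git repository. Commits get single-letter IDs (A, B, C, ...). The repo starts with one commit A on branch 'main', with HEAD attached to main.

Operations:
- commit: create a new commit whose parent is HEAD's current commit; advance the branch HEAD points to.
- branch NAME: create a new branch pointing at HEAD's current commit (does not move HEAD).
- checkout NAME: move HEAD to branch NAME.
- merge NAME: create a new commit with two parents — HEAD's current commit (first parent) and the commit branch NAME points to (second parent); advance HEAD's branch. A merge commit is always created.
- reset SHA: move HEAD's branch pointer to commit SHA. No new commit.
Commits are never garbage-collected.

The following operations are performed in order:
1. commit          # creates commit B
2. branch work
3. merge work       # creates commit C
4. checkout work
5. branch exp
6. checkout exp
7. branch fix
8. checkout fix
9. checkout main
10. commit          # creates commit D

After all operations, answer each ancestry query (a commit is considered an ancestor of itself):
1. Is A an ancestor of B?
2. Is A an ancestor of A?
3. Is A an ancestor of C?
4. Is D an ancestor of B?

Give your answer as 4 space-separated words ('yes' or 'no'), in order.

Answer: yes yes yes no

Derivation:
After op 1 (commit): HEAD=main@B [main=B]
After op 2 (branch): HEAD=main@B [main=B work=B]
After op 3 (merge): HEAD=main@C [main=C work=B]
After op 4 (checkout): HEAD=work@B [main=C work=B]
After op 5 (branch): HEAD=work@B [exp=B main=C work=B]
After op 6 (checkout): HEAD=exp@B [exp=B main=C work=B]
After op 7 (branch): HEAD=exp@B [exp=B fix=B main=C work=B]
After op 8 (checkout): HEAD=fix@B [exp=B fix=B main=C work=B]
After op 9 (checkout): HEAD=main@C [exp=B fix=B main=C work=B]
After op 10 (commit): HEAD=main@D [exp=B fix=B main=D work=B]
ancestors(B) = {A,B}; A in? yes
ancestors(A) = {A}; A in? yes
ancestors(C) = {A,B,C}; A in? yes
ancestors(B) = {A,B}; D in? no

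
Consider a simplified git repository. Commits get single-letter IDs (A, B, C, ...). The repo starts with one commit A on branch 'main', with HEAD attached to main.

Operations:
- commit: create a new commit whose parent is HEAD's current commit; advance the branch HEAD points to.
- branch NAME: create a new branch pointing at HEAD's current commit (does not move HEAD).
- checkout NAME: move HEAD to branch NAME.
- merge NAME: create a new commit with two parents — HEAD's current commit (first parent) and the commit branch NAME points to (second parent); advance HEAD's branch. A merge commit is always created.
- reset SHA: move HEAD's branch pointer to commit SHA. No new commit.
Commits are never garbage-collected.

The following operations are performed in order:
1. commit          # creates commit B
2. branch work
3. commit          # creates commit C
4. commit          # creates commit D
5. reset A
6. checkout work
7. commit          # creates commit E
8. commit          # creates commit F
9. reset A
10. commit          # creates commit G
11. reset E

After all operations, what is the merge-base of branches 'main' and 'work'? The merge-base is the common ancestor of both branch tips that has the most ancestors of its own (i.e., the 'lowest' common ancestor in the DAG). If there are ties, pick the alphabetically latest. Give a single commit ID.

Answer: A

Derivation:
After op 1 (commit): HEAD=main@B [main=B]
After op 2 (branch): HEAD=main@B [main=B work=B]
After op 3 (commit): HEAD=main@C [main=C work=B]
After op 4 (commit): HEAD=main@D [main=D work=B]
After op 5 (reset): HEAD=main@A [main=A work=B]
After op 6 (checkout): HEAD=work@B [main=A work=B]
After op 7 (commit): HEAD=work@E [main=A work=E]
After op 8 (commit): HEAD=work@F [main=A work=F]
After op 9 (reset): HEAD=work@A [main=A work=A]
After op 10 (commit): HEAD=work@G [main=A work=G]
After op 11 (reset): HEAD=work@E [main=A work=E]
ancestors(main=A): ['A']
ancestors(work=E): ['A', 'B', 'E']
common: ['A']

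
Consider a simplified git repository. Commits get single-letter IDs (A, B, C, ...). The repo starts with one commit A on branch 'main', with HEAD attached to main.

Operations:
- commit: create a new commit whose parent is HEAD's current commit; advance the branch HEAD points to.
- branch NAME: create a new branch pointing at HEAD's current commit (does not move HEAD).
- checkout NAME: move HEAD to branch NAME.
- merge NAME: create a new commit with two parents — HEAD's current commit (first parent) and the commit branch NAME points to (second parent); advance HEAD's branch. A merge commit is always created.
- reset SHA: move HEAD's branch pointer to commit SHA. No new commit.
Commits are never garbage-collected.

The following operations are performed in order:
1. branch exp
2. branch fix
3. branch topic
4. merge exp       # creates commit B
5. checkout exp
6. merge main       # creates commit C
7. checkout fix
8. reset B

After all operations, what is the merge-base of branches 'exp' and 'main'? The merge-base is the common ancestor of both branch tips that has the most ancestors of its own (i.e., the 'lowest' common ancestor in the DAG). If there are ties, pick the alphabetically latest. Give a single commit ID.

After op 1 (branch): HEAD=main@A [exp=A main=A]
After op 2 (branch): HEAD=main@A [exp=A fix=A main=A]
After op 3 (branch): HEAD=main@A [exp=A fix=A main=A topic=A]
After op 4 (merge): HEAD=main@B [exp=A fix=A main=B topic=A]
After op 5 (checkout): HEAD=exp@A [exp=A fix=A main=B topic=A]
After op 6 (merge): HEAD=exp@C [exp=C fix=A main=B topic=A]
After op 7 (checkout): HEAD=fix@A [exp=C fix=A main=B topic=A]
After op 8 (reset): HEAD=fix@B [exp=C fix=B main=B topic=A]
ancestors(exp=C): ['A', 'B', 'C']
ancestors(main=B): ['A', 'B']
common: ['A', 'B']

Answer: B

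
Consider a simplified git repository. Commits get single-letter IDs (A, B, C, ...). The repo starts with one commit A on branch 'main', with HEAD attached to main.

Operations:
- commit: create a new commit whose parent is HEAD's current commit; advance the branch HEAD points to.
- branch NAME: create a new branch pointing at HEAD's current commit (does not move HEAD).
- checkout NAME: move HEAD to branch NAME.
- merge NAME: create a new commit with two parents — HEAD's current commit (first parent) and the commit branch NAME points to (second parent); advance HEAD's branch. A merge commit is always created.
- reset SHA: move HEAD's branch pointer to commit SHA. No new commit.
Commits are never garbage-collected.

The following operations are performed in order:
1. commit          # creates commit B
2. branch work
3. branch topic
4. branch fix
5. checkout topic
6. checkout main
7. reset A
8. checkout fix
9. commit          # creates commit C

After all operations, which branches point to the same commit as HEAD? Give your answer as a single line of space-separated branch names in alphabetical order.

After op 1 (commit): HEAD=main@B [main=B]
After op 2 (branch): HEAD=main@B [main=B work=B]
After op 3 (branch): HEAD=main@B [main=B topic=B work=B]
After op 4 (branch): HEAD=main@B [fix=B main=B topic=B work=B]
After op 5 (checkout): HEAD=topic@B [fix=B main=B topic=B work=B]
After op 6 (checkout): HEAD=main@B [fix=B main=B topic=B work=B]
After op 7 (reset): HEAD=main@A [fix=B main=A topic=B work=B]
After op 8 (checkout): HEAD=fix@B [fix=B main=A topic=B work=B]
After op 9 (commit): HEAD=fix@C [fix=C main=A topic=B work=B]

Answer: fix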